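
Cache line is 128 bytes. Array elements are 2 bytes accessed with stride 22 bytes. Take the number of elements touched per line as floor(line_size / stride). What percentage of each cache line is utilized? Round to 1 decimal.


Elements per cache line = floor(128 / 22) = 5
Bytes used = 5 * 2 = 10
Utilization = 10 / 128 * 100 = 7.8%

7.8


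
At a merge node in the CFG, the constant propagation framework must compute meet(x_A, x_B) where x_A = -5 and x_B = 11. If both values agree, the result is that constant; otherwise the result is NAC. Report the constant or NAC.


Meet operation: if both paths give the same constant, result is that constant; if they differ, result is NAC (not-a-constant).
Path A: -5, Path B: 11 -> differ
Result: not-a-constant -> NAC

NAC


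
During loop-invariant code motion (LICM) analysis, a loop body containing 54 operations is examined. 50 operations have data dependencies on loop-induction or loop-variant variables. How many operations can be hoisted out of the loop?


Invariant candidates = total - loop-dependent
= 54 - 50 = 4

4


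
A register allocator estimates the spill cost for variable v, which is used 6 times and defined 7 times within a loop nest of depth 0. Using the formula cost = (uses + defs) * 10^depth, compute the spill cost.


uses + defs = 6 + 7 = 13
10^0 = 1
Spill cost = 13 * 1 = 13

13


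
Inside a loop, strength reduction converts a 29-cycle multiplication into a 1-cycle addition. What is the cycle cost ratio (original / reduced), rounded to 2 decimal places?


Ratio = mult_cost / add_cost = 29 / 1 = 29.0

29.0


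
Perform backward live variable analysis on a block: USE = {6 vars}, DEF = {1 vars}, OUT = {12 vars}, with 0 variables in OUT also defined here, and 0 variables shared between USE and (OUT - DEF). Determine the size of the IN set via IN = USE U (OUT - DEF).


OUT - DEF: 12 - 0 = 12
|IN| = |USE| + |OUT - DEF| - |USE ∩ (OUT - DEF)| = 6 + 12 - 0 = 18

18


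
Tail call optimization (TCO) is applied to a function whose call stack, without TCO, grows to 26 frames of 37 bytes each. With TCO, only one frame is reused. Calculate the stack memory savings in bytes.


Without TCO: 26 * 37 = 962 bytes
With TCO: reuse 1 frame = 37 bytes
Savings = 962 - 37 = 925

925


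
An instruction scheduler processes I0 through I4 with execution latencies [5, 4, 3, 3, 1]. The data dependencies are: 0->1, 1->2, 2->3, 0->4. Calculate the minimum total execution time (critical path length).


Compute longest path through dependency graph: dist(Ik) = max over predecessors of dist + latency(Ik).
dist(I0) = latency 5 = 5
dist(I1) = dist(I0) + 4 = 5 + 4 = 9
dist(I2) = dist(I1) + 3 = 9 + 3 = 12
dist(I3) = dist(I2) + 3 = 12 + 3 = 15
dist(I4) = dist(I0) + 1 = 5 + 1 = 6
Critical path = max dist = 15

15


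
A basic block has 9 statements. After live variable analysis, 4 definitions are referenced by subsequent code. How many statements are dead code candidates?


Dead code = total statements - live definitions
= 9 - 4 = 5

5


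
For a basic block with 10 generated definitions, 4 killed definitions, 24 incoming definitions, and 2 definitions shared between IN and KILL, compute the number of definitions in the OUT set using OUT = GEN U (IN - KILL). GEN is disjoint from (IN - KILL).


IN - KILL: 24 - 2 = 22 surviving definitions
OUT = GEN + surviving = 10 + 22 = 32

32


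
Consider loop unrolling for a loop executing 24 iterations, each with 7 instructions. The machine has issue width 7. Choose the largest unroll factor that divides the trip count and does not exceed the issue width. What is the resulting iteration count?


Largest divisor of 24 <= 7 is 6
New iterations = 24 / 6 = 4

4


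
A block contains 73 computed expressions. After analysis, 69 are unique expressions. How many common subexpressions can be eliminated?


CSE count = total expressions - unique expressions
= 73 - 69 = 4

4


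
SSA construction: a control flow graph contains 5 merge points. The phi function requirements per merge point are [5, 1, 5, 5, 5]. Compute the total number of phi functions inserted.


Total phi functions = sum of phi functions at each join node
= 5 + 1 + 5 + 5 + 5 = 21

21


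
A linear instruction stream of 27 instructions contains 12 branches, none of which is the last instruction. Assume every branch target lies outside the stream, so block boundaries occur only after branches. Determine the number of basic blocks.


With no in-sequence branch targets, the leaders are the first instruction plus the instruction after each branch.
Number of basic blocks = branches + 1
= 12 + 1 = 13

13


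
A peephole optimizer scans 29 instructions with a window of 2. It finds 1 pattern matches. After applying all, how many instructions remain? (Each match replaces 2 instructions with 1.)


Each match removes 1 instructions.
Total removed = 1 * 1 = 1
Remaining = 29 - 1 = 28

28


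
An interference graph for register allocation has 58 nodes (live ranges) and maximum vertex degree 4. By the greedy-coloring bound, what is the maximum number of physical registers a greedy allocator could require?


Greedy coloring never needs more than (max_degree + 1) colors: when coloring a vertex, at most max_degree neighbors are already colored.
Upper bound = 4 + 1 = 5

5


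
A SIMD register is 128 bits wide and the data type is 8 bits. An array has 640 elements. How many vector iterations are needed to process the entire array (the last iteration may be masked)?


Width = 128 / 8 = 16 elements per vector op
Iterations = ceil(640 / 16) = 40

40


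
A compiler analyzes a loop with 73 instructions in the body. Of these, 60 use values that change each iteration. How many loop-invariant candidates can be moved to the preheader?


Invariant candidates = total - loop-dependent
= 73 - 60 = 13

13


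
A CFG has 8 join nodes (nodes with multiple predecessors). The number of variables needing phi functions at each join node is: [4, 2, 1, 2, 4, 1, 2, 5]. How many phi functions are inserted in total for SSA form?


Total phi functions = sum of phi functions at each join node
= 4 + 2 + 1 + 2 + 4 + 1 + 2 + 5 = 21

21


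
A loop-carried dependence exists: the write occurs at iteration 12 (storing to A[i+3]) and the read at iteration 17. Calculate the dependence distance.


Distance = read iteration - write iteration
= 17 - 12 = 5

5


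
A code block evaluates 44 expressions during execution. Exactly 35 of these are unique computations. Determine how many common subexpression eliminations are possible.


CSE count = total expressions - unique expressions
= 44 - 35 = 9

9


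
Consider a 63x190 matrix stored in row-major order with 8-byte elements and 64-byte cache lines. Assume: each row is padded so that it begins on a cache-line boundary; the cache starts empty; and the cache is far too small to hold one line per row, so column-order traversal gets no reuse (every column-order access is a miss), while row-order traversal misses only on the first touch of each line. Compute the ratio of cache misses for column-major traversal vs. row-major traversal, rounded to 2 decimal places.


Each row occupies 190 * 8 = 1520 bytes and starts on a line boundary, so it spans ceil(1520 / 64) = 24 cache lines.
Row-major traversal misses (one per line touched): 63 * ceil(190 * 8 / 64) = 1512
Column-major traversal misses (no reuse, every access misses): 63 * 190 = 11970
Ratio = 11970 / 1512 = 7.92

7.92


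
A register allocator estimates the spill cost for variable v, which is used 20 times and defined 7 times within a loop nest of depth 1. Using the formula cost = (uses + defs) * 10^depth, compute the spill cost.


uses + defs = 20 + 7 = 27
10^1 = 10
Spill cost = 27 * 10 = 270

270


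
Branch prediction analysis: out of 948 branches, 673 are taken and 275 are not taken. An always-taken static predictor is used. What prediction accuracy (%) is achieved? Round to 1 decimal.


Predictor: always-taken
Correct predictions = 673
Accuracy = 673 / 948 * 100 = 71.0%

71.0


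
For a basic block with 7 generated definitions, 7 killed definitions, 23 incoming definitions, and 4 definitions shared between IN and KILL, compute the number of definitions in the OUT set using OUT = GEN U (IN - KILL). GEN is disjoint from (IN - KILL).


IN - KILL: 23 - 4 = 19 surviving definitions
OUT = GEN + surviving = 7 + 19 = 26

26


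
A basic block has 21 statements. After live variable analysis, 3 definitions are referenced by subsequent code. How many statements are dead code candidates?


Dead code = total statements - live definitions
= 21 - 3 = 18

18


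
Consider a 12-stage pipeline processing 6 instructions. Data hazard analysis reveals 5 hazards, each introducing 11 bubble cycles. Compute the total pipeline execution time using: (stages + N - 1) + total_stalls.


Base cycles = 12 + 6 - 1 = 17
Total stalls = 5 * 11 = 55
Total = 17 + 55 = 72

72


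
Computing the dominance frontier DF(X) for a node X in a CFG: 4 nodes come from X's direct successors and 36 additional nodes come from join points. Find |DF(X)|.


DF(X) = direct successor contributions + join point contributions
= 4 + 36 = 40

40


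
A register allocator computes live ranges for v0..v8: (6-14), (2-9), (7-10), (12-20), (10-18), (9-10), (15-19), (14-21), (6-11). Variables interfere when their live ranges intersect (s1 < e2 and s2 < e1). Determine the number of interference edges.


Check all pairs for overlapping intervals.
Two intervals (s1,e1) and (s2,e2) overlap if s1 < e2 and s2 < e1.
v0 (6-14) vs v1..v8: overlaps v1, v2, v3, v4, v5, v8 -> 6
v1 (2-9) vs v2..v8: overlaps v2, v8 -> 2
v2 (7-10) vs v3..v8: overlaps v5, v8 -> 2
v3 (12-20) vs v4..v8: overlaps v4, v6, v7 -> 3
v4 (10-18) vs v5..v8: overlaps v6, v7, v8 -> 3
v5 (9-10) vs v6..v8: overlaps v8 -> 1
v6 (15-19) vs v7..v8: overlaps v7 -> 1
v7 (14-21) vs v8: overlaps none -> 0
Total overlapping pairs = 6 + 2 + 2 + 3 + 3 + 1 + 1 + 0 = 18

18


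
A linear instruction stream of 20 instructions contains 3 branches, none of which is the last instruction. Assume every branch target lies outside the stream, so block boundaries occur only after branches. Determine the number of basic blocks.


With no in-sequence branch targets, the leaders are the first instruction plus the instruction after each branch.
Number of basic blocks = branches + 1
= 3 + 1 = 4

4


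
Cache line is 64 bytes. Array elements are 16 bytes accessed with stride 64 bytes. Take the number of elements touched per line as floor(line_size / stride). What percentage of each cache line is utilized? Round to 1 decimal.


Elements per cache line = floor(64 / 64) = 1
Bytes used = 1 * 16 = 16
Utilization = 16 / 64 * 100 = 25.0%

25.0


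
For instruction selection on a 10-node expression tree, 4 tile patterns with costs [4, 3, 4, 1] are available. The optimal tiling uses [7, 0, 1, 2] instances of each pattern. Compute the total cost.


Total cost = sum(count_i * cost_i)
= 7*4 + 0*3 + 1*4 + 2*1
= 34

34


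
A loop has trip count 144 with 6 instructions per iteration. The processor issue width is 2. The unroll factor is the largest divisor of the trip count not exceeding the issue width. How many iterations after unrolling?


Largest divisor of 144 <= 2 is 2
New iterations = 144 / 2 = 72

72


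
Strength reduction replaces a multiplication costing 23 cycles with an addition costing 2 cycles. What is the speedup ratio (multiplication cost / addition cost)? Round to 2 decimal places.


Ratio = mult_cost / add_cost = 23 / 2 = 11.5

11.5


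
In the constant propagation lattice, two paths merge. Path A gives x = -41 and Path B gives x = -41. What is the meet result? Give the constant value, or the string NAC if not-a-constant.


Meet operation: if both paths give the same constant, result is that constant; if they differ, result is NAC (not-a-constant).
Path A: -41, Path B: -41 -> equal
Result: constant -> -41

-41


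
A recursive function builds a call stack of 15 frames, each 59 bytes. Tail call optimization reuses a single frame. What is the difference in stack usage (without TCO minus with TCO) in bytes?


Without TCO: 15 * 59 = 885 bytes
With TCO: reuse 1 frame = 59 bytes
Savings = 885 - 59 = 826

826


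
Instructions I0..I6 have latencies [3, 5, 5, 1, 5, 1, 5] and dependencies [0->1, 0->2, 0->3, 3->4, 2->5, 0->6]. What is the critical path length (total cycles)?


Compute longest path through dependency graph: dist(Ik) = max over predecessors of dist + latency(Ik).
dist(I0) = latency 3 = 3
dist(I1) = dist(I0) + 5 = 3 + 5 = 8
dist(I2) = dist(I0) + 5 = 3 + 5 = 8
dist(I3) = dist(I0) + 1 = 3 + 1 = 4
dist(I4) = dist(I3) + 5 = 4 + 5 = 9
dist(I5) = dist(I2) + 1 = 8 + 1 = 9
dist(I6) = dist(I0) + 5 = 3 + 5 = 8
Critical path = max dist = 9

9


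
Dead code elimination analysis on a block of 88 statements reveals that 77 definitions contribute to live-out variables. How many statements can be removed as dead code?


Dead code = total statements - live definitions
= 88 - 77 = 11

11


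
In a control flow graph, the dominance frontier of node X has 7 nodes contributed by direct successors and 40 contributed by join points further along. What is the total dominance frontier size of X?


DF(X) = direct successor contributions + join point contributions
= 7 + 40 = 47

47


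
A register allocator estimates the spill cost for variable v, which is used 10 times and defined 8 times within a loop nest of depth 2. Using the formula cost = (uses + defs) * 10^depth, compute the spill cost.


uses + defs = 10 + 8 = 18
10^2 = 100
Spill cost = 18 * 100 = 1800

1800


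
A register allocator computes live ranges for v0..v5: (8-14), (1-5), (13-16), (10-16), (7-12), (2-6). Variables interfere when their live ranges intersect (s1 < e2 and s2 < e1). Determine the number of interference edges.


Check all pairs for overlapping intervals.
Two intervals (s1,e1) and (s2,e2) overlap if s1 < e2 and s2 < e1.
v0 (8-14) vs v1..v5: overlaps v2, v3, v4 -> 3
v1 (1-5) vs v2..v5: overlaps v5 -> 1
v2 (13-16) vs v3..v5: overlaps v3 -> 1
v3 (10-16) vs v4..v5: overlaps v4 -> 1
v4 (7-12) vs v5: overlaps none -> 0
Total overlapping pairs = 3 + 1 + 1 + 1 + 0 = 6

6


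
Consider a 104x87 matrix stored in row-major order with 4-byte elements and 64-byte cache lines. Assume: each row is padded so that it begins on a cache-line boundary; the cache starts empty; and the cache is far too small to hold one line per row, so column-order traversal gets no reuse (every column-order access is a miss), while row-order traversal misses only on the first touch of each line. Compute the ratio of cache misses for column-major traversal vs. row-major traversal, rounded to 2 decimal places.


Each row occupies 87 * 4 = 348 bytes and starts on a line boundary, so it spans ceil(348 / 64) = 6 cache lines.
Row-major traversal misses (one per line touched): 104 * ceil(87 * 4 / 64) = 624
Column-major traversal misses (no reuse, every access misses): 104 * 87 = 9048
Ratio = 9048 / 624 = 14.5

14.5


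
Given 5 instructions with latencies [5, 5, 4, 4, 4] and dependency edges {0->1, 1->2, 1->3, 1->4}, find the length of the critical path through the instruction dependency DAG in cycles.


Compute longest path through dependency graph: dist(Ik) = max over predecessors of dist + latency(Ik).
dist(I0) = latency 5 = 5
dist(I1) = dist(I0) + 5 = 5 + 5 = 10
dist(I2) = dist(I1) + 4 = 10 + 4 = 14
dist(I3) = dist(I1) + 4 = 10 + 4 = 14
dist(I4) = dist(I1) + 4 = 10 + 4 = 14
Critical path = max dist = 14

14


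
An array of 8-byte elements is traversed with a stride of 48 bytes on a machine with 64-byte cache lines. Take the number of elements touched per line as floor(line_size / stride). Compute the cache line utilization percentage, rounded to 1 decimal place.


Elements per cache line = floor(64 / 48) = 1
Bytes used = 1 * 8 = 8
Utilization = 8 / 64 * 100 = 12.5%

12.5


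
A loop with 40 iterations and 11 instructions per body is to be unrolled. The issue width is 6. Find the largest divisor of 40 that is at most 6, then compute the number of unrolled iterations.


Largest divisor of 40 <= 6 is 5
New iterations = 40 / 5 = 8

8


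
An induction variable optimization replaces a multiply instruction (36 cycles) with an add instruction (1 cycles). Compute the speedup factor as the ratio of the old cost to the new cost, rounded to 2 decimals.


Ratio = mult_cost / add_cost = 36 / 1 = 36.0

36.0


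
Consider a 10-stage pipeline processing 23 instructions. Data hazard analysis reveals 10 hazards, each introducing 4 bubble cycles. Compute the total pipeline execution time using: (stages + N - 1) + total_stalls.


Base cycles = 10 + 23 - 1 = 32
Total stalls = 10 * 4 = 40
Total = 32 + 40 = 72

72


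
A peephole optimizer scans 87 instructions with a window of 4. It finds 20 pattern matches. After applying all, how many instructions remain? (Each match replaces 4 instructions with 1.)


Each match removes 3 instructions.
Total removed = 20 * 3 = 60
Remaining = 87 - 60 = 27

27


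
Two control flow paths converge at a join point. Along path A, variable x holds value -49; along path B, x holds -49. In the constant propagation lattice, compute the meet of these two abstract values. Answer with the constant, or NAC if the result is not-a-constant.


Meet operation: if both paths give the same constant, result is that constant; if they differ, result is NAC (not-a-constant).
Path A: -49, Path B: -49 -> equal
Result: constant -> -49

-49


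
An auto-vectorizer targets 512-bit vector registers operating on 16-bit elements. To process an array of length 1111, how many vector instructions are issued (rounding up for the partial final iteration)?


Width = 512 / 16 = 32 elements per vector op
Iterations = ceil(1111 / 32) = 35

35


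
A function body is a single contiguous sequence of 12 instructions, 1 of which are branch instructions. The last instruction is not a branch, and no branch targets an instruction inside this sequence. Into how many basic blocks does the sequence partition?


With no in-sequence branch targets, the leaders are the first instruction plus the instruction after each branch.
Number of basic blocks = branches + 1
= 1 + 1 = 2

2


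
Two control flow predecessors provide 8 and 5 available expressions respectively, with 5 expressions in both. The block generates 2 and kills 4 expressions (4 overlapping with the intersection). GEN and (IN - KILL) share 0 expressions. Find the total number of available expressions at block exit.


IN = intersection of predecessors = 5
IN - KILL = 5 - 4 = 1
|OUT| = |GEN| + |IN - KILL| - |GEN ∩ (IN - KILL)| = 2 + 1 - 0 = 3

3


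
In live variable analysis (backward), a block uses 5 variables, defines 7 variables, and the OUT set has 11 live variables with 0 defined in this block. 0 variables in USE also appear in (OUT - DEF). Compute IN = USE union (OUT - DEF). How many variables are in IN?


OUT - DEF: 11 - 0 = 11
|IN| = |USE| + |OUT - DEF| - |USE ∩ (OUT - DEF)| = 5 + 11 - 0 = 16

16


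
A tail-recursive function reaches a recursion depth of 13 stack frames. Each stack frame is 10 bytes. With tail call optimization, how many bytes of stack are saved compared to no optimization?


Without TCO: 13 * 10 = 130 bytes
With TCO: reuse 1 frame = 10 bytes
Savings = 130 - 10 = 120

120


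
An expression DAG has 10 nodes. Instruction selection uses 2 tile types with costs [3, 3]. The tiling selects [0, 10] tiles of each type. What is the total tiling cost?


Total cost = sum(count_i * cost_i)
= 0*3 + 10*3
= 30

30


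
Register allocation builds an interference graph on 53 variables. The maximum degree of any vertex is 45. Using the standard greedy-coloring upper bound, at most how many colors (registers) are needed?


Greedy coloring never needs more than (max_degree + 1) colors: when coloring a vertex, at most max_degree neighbors are already colored.
Upper bound = 45 + 1 = 46

46


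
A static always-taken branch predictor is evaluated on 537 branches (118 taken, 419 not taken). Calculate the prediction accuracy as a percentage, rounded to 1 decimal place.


Predictor: always-taken
Correct predictions = 118
Accuracy = 118 / 537 * 100 = 22.0%

22.0


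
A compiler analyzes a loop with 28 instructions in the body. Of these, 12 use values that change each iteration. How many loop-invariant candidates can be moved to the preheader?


Invariant candidates = total - loop-dependent
= 28 - 12 = 16

16


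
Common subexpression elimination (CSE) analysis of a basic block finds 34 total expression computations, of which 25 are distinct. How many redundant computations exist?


CSE count = total expressions - unique expressions
= 34 - 25 = 9

9


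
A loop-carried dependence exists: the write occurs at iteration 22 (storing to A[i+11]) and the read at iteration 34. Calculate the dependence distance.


Distance = read iteration - write iteration
= 34 - 22 = 12

12


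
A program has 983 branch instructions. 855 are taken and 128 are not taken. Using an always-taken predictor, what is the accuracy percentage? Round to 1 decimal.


Predictor: always-taken
Correct predictions = 855
Accuracy = 855 / 983 * 100 = 87.0%

87.0


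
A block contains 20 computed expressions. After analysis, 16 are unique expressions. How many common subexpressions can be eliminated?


CSE count = total expressions - unique expressions
= 20 - 16 = 4

4


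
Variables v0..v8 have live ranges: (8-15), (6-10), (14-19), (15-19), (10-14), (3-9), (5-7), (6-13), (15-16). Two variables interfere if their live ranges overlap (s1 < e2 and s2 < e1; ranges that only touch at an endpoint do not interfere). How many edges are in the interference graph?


Check all pairs for overlapping intervals.
Two intervals (s1,e1) and (s2,e2) overlap if s1 < e2 and s2 < e1.
v0 (8-15) vs v1..v8: overlaps v1, v2, v4, v5, v7 -> 5
v1 (6-10) vs v2..v8: overlaps v5, v6, v7 -> 3
v2 (14-19) vs v3..v8: overlaps v3, v8 -> 2
v3 (15-19) vs v4..v8: overlaps v8 -> 1
v4 (10-14) vs v5..v8: overlaps v7 -> 1
v5 (3-9) vs v6..v8: overlaps v6, v7 -> 2
v6 (5-7) vs v7..v8: overlaps v7 -> 1
v7 (6-13) vs v8: overlaps none -> 0
Total overlapping pairs = 5 + 3 + 2 + 1 + 1 + 2 + 1 + 0 = 15

15


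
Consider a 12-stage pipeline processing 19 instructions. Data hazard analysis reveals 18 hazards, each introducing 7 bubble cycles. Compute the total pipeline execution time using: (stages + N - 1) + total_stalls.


Base cycles = 12 + 19 - 1 = 30
Total stalls = 18 * 7 = 126
Total = 30 + 126 = 156

156


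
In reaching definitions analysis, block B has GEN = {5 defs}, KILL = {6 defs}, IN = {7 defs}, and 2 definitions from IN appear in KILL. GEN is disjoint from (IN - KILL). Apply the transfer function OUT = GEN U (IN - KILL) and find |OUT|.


IN - KILL: 7 - 2 = 5 surviving definitions
OUT = GEN + surviving = 5 + 5 = 10

10


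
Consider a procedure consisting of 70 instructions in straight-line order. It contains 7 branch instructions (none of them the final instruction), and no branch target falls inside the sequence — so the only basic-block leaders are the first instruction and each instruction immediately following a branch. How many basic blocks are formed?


With no in-sequence branch targets, the leaders are the first instruction plus the instruction after each branch.
Number of basic blocks = branches + 1
= 7 + 1 = 8

8


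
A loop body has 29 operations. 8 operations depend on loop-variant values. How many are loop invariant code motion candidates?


Invariant candidates = total - loop-dependent
= 29 - 8 = 21

21


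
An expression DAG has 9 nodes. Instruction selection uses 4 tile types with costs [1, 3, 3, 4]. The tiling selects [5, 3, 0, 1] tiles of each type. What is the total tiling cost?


Total cost = sum(count_i * cost_i)
= 5*1 + 3*3 + 0*3 + 1*4
= 18

18


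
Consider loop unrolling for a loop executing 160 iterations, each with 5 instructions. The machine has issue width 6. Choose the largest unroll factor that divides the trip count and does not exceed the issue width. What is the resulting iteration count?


Largest divisor of 160 <= 6 is 5
New iterations = 160 / 5 = 32

32


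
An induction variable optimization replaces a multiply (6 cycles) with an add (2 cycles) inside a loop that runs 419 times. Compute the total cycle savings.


Per-iteration saving = 6 - 2 = 4
Total saved = 419 * 4 = 1676

1676


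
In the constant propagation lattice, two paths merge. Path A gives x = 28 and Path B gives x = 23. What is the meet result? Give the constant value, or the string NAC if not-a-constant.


Meet operation: if both paths give the same constant, result is that constant; if they differ, result is NAC (not-a-constant).
Path A: 28, Path B: 23 -> differ
Result: not-a-constant -> NAC

NAC


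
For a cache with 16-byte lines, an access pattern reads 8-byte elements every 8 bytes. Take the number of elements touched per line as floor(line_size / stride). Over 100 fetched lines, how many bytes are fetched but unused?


Elements per line = floor(16 / 8) = 2
Bytes used per line = 2 * 8 = 16
Wasted per line = 16 - 16 = 0
Total wasted = 0 * 100 = 0

0


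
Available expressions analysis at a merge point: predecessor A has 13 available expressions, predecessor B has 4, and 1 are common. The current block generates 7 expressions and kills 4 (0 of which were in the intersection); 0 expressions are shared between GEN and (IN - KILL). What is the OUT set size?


IN = intersection of predecessors = 1
IN - KILL = 1 - 0 = 1
|OUT| = |GEN| + |IN - KILL| - |GEN ∩ (IN - KILL)| = 7 + 1 - 0 = 8

8


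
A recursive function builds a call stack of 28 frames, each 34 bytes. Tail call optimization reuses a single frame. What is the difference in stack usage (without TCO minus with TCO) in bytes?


Without TCO: 28 * 34 = 952 bytes
With TCO: reuse 1 frame = 34 bytes
Savings = 952 - 34 = 918

918


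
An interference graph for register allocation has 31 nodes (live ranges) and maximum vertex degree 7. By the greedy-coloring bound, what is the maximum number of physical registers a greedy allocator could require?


Greedy coloring never needs more than (max_degree + 1) colors: when coloring a vertex, at most max_degree neighbors are already colored.
Upper bound = 7 + 1 = 8

8


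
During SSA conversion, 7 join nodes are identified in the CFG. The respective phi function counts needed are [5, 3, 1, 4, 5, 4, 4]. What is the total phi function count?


Total phi functions = sum of phi functions at each join node
= 5 + 3 + 1 + 4 + 5 + 4 + 4 = 26

26


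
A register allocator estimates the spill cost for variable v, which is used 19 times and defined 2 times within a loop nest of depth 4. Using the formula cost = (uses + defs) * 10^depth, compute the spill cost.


uses + defs = 19 + 2 = 21
10^4 = 10000
Spill cost = 21 * 10000 = 210000

210000


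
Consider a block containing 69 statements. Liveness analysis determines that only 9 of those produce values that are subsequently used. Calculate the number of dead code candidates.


Dead code = total statements - live definitions
= 69 - 9 = 60

60


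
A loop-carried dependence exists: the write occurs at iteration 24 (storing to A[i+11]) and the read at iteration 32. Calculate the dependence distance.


Distance = read iteration - write iteration
= 32 - 24 = 8

8


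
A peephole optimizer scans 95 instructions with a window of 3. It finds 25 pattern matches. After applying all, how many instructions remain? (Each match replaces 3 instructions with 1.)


Each match removes 2 instructions.
Total removed = 25 * 2 = 50
Remaining = 95 - 50 = 45

45


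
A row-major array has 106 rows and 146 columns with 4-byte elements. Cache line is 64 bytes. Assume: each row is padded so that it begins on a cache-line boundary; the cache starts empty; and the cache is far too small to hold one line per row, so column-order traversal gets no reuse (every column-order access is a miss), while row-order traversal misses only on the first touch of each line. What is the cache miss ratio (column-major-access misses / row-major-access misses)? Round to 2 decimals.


Each row occupies 146 * 4 = 584 bytes and starts on a line boundary, so it spans ceil(584 / 64) = 10 cache lines.
Row-major traversal misses (one per line touched): 106 * ceil(146 * 4 / 64) = 1060
Column-major traversal misses (no reuse, every access misses): 106 * 146 = 15476
Ratio = 15476 / 1060 = 14.6

14.6


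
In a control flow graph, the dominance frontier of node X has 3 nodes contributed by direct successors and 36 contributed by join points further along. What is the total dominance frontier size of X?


DF(X) = direct successor contributions + join point contributions
= 3 + 36 = 39

39


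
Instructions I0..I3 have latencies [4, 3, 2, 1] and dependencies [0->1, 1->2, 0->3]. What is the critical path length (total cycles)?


Compute longest path through dependency graph: dist(Ik) = max over predecessors of dist + latency(Ik).
dist(I0) = latency 4 = 4
dist(I1) = dist(I0) + 3 = 4 + 3 = 7
dist(I2) = dist(I1) + 2 = 7 + 2 = 9
dist(I3) = dist(I0) + 1 = 4 + 1 = 5
Critical path = max dist = 9

9


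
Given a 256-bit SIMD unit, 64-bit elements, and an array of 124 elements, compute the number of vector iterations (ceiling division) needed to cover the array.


Width = 256 / 64 = 4 elements per vector op
Iterations = ceil(124 / 4) = 31

31


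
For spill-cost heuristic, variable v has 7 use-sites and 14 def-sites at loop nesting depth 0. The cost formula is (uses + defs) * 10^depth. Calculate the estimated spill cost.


uses + defs = 7 + 14 = 21
10^0 = 1
Spill cost = 21 * 1 = 21

21


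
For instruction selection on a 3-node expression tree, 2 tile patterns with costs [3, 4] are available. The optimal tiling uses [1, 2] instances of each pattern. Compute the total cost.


Total cost = sum(count_i * cost_i)
= 1*3 + 2*4
= 11

11


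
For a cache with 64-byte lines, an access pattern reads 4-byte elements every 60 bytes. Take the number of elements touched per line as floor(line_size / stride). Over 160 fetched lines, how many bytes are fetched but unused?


Elements per line = floor(64 / 60) = 1
Bytes used per line = 1 * 4 = 4
Wasted per line = 64 - 4 = 60
Total wasted = 60 * 160 = 9600

9600


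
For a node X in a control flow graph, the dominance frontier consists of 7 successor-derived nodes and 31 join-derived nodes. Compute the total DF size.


DF(X) = direct successor contributions + join point contributions
= 7 + 31 = 38

38


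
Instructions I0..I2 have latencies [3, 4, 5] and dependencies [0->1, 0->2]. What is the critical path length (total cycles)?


Compute longest path through dependency graph: dist(Ik) = max over predecessors of dist + latency(Ik).
dist(I0) = latency 3 = 3
dist(I1) = dist(I0) + 4 = 3 + 4 = 7
dist(I2) = dist(I0) + 5 = 3 + 5 = 8
Critical path = max dist = 8

8


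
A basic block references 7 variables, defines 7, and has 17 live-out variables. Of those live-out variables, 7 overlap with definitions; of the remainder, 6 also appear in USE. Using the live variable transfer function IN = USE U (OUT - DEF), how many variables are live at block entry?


OUT - DEF: 17 - 7 = 10
|IN| = |USE| + |OUT - DEF| - |USE ∩ (OUT - DEF)| = 7 + 10 - 6 = 11

11


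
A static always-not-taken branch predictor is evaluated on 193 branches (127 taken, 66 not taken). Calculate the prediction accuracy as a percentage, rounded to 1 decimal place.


Predictor: always-not-taken
Correct predictions = 66
Accuracy = 66 / 193 * 100 = 34.2%

34.2


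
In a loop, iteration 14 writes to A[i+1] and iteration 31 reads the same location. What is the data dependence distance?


Distance = read iteration - write iteration
= 31 - 14 = 17

17


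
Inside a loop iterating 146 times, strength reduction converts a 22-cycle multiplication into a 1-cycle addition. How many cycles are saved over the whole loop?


Per-iteration saving = 22 - 1 = 21
Total saved = 146 * 21 = 3066

3066


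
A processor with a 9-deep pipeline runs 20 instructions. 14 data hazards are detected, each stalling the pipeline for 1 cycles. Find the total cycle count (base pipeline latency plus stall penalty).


Base cycles = 9 + 20 - 1 = 28
Total stalls = 14 * 1 = 14
Total = 28 + 14 = 42

42


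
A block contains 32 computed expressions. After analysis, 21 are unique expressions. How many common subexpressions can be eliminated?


CSE count = total expressions - unique expressions
= 32 - 21 = 11

11


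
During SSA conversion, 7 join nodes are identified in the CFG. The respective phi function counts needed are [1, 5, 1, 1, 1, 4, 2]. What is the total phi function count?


Total phi functions = sum of phi functions at each join node
= 1 + 5 + 1 + 1 + 1 + 4 + 2 = 15

15


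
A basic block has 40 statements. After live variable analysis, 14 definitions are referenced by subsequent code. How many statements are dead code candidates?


Dead code = total statements - live definitions
= 40 - 14 = 26

26


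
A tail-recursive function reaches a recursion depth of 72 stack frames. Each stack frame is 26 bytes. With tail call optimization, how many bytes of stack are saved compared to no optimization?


Without TCO: 72 * 26 = 1872 bytes
With TCO: reuse 1 frame = 26 bytes
Savings = 1872 - 26 = 1846

1846


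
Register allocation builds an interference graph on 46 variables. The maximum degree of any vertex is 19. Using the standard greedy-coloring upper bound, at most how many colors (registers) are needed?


Greedy coloring never needs more than (max_degree + 1) colors: when coloring a vertex, at most max_degree neighbors are already colored.
Upper bound = 19 + 1 = 20

20


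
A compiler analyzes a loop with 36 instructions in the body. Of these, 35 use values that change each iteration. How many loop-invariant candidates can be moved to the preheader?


Invariant candidates = total - loop-dependent
= 36 - 35 = 1

1


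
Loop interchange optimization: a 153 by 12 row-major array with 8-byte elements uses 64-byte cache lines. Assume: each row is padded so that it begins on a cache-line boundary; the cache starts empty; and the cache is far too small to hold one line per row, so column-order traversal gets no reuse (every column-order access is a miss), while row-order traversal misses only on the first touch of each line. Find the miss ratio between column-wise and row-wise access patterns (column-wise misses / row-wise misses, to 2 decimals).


Each row occupies 12 * 8 = 96 bytes and starts on a line boundary, so it spans ceil(96 / 64) = 2 cache lines.
Row-major traversal misses (one per line touched): 153 * ceil(12 * 8 / 64) = 306
Column-major traversal misses (no reuse, every access misses): 153 * 12 = 1836
Ratio = 1836 / 306 = 6.0

6.0


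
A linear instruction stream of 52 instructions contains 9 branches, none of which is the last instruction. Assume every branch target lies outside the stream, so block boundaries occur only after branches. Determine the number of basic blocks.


With no in-sequence branch targets, the leaders are the first instruction plus the instruction after each branch.
Number of basic blocks = branches + 1
= 9 + 1 = 10

10


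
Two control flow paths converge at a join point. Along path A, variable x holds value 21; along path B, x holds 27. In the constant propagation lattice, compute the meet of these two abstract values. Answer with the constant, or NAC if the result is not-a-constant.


Meet operation: if both paths give the same constant, result is that constant; if they differ, result is NAC (not-a-constant).
Path A: 21, Path B: 27 -> differ
Result: not-a-constant -> NAC

NAC


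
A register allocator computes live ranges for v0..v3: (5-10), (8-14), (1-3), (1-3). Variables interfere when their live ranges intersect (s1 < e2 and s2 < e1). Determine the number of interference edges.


Check all pairs for overlapping intervals.
Two intervals (s1,e1) and (s2,e2) overlap if s1 < e2 and s2 < e1.
v0 (5-10) vs v1..v3: overlaps v1 -> 1
v1 (8-14) vs v2..v3: overlaps none -> 0
v2 (1-3) vs v3: overlaps v3 -> 1
Total overlapping pairs = 1 + 0 + 1 = 2

2


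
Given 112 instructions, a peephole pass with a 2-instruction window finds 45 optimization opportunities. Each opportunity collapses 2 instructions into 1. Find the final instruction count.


Each match removes 1 instructions.
Total removed = 45 * 1 = 45
Remaining = 112 - 45 = 67

67


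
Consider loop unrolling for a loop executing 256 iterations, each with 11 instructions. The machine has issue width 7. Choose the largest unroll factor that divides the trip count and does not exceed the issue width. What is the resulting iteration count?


Largest divisor of 256 <= 7 is 4
New iterations = 256 / 4 = 64

64


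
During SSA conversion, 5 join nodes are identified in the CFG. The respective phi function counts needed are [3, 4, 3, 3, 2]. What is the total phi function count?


Total phi functions = sum of phi functions at each join node
= 3 + 4 + 3 + 3 + 2 = 15

15


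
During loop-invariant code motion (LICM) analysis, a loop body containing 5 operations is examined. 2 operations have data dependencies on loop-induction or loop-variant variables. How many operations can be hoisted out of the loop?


Invariant candidates = total - loop-dependent
= 5 - 2 = 3

3


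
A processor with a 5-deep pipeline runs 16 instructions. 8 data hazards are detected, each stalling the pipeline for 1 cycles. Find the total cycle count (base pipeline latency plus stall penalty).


Base cycles = 5 + 16 - 1 = 20
Total stalls = 8 * 1 = 8
Total = 20 + 8 = 28

28


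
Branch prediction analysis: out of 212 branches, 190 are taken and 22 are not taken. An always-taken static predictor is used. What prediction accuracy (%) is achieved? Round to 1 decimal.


Predictor: always-taken
Correct predictions = 190
Accuracy = 190 / 212 * 100 = 89.6%

89.6


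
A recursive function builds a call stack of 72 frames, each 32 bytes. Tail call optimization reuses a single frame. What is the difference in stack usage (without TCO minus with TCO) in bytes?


Without TCO: 72 * 32 = 2304 bytes
With TCO: reuse 1 frame = 32 bytes
Savings = 2304 - 32 = 2272

2272


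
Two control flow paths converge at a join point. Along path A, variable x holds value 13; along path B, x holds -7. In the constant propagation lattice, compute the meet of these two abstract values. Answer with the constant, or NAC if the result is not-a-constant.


Meet operation: if both paths give the same constant, result is that constant; if they differ, result is NAC (not-a-constant).
Path A: 13, Path B: -7 -> differ
Result: not-a-constant -> NAC

NAC


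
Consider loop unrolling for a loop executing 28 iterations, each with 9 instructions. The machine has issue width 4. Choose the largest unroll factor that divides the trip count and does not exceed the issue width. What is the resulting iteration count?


Largest divisor of 28 <= 4 is 4
New iterations = 28 / 4 = 7

7


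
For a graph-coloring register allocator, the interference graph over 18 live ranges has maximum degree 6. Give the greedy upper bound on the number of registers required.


Greedy coloring never needs more than (max_degree + 1) colors: when coloring a vertex, at most max_degree neighbors are already colored.
Upper bound = 6 + 1 = 7

7


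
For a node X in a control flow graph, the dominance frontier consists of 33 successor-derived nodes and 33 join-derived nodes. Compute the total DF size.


DF(X) = direct successor contributions + join point contributions
= 33 + 33 = 66

66


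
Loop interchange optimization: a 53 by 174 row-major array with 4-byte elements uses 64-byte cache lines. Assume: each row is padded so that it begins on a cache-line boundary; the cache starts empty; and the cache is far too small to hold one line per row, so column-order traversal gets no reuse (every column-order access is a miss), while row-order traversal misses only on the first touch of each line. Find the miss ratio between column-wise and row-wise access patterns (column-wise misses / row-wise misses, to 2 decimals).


Each row occupies 174 * 4 = 696 bytes and starts on a line boundary, so it spans ceil(696 / 64) = 11 cache lines.
Row-major traversal misses (one per line touched): 53 * ceil(174 * 4 / 64) = 583
Column-major traversal misses (no reuse, every access misses): 53 * 174 = 9222
Ratio = 9222 / 583 = 15.82

15.82
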